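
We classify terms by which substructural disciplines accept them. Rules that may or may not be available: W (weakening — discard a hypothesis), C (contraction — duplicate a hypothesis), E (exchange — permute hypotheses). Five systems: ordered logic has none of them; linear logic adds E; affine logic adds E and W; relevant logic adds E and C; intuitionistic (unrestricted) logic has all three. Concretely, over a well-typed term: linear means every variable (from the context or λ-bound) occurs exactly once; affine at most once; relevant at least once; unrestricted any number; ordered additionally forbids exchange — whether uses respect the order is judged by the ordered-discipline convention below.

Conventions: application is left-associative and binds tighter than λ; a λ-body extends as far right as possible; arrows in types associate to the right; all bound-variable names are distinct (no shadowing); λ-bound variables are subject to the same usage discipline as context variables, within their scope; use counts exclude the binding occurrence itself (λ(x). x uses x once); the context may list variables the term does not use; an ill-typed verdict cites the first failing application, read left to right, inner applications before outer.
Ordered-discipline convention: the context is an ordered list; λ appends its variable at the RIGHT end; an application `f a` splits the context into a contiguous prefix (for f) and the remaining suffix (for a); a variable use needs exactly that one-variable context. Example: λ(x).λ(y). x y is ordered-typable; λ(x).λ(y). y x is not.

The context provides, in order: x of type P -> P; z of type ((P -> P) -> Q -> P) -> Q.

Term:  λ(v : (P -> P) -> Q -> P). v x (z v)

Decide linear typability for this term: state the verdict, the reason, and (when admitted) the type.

no — uses contraction: v ×2
use counts: x: 1; z: 1; v [bound]: 2
use order (left to right): v, x, z, v
typing: well-typed at ((P -> P) -> Q -> P) -> P
across the five disciplines: ordered ✗; linear ✗; affine ✗; relevant ✓; unrestricted ✓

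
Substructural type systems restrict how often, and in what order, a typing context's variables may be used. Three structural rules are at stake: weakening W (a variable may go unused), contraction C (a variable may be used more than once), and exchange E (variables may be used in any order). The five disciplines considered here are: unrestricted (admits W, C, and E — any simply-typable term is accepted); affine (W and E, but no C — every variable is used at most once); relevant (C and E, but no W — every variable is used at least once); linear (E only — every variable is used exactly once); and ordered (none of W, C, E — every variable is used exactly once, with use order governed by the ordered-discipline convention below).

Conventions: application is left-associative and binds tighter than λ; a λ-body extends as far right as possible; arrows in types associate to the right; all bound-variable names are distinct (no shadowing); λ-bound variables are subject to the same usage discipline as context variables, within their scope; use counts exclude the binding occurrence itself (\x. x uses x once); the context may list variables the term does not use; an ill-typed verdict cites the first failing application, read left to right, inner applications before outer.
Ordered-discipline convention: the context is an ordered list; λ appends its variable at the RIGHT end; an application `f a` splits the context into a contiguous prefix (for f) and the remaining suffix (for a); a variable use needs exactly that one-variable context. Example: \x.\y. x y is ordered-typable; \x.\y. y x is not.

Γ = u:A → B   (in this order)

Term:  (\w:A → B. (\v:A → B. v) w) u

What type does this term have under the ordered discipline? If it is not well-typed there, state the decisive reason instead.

term : A → B
usage: u: 1; w (bound): 1; v (bound): 1
left-to-right use order: v, w, u
typing: well-typed — term : A → B
summary: ordered ✓ · linear ✓ · affine ✓ · relevant ✓ · unrestricted ✓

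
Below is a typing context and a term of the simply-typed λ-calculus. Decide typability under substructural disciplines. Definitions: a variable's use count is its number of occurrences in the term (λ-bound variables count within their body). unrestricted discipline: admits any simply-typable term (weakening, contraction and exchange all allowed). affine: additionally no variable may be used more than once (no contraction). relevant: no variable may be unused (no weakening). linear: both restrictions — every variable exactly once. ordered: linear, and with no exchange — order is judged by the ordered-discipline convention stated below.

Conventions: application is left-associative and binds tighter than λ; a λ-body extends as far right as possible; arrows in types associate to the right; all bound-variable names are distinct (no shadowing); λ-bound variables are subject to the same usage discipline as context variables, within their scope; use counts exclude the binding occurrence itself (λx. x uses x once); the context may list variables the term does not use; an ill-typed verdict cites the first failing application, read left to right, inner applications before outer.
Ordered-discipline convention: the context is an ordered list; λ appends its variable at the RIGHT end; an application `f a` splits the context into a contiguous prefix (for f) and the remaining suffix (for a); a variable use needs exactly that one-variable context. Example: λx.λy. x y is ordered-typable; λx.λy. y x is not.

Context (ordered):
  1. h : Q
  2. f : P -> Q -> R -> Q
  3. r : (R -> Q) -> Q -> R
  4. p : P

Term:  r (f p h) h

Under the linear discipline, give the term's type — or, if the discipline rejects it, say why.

not well-typed under linear — repeated use of h ×2
variable uses: h: 2; f: 1; r: 1; p: 1
uses in reading order: r, f, p, h, h
typing: well-typed — term : R
across the five disciplines: ordered ✗; linear ✗; affine ✗; relevant ✓; unrestricted ✓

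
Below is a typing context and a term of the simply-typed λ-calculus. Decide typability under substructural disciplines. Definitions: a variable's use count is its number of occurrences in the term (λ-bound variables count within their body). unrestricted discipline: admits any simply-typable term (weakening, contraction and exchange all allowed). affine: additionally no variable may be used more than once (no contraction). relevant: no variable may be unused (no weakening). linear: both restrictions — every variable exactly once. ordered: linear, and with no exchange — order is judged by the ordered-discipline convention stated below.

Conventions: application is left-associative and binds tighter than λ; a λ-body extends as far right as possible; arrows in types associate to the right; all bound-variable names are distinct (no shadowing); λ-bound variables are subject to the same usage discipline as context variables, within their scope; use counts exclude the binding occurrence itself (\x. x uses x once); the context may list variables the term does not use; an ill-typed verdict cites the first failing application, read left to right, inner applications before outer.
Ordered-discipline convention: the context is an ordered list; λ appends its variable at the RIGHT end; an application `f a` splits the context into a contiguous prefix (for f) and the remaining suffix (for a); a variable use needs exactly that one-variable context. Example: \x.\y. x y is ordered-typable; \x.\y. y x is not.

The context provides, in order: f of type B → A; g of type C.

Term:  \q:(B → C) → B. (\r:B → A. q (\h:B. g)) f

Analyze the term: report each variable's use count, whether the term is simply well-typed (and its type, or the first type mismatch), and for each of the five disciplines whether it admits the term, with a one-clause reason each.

counts: f: 1×, g: 1×, q [bound]: 1×, r [bound]: 0×, h [bound]: 0×
left-to-right use order: q, g, f
typing: ✓ — ((B → C) → B) → B
ordered: ✗, r, h left unused
linear: ✗, r, h left unused
affine: ✓, f, g, q, r, h: no repeats, contraction unneeded
relevant: ✗, r, h left unused
unrestricted: ✓, well-typed at ((B → C) → B) → B; no restrictions here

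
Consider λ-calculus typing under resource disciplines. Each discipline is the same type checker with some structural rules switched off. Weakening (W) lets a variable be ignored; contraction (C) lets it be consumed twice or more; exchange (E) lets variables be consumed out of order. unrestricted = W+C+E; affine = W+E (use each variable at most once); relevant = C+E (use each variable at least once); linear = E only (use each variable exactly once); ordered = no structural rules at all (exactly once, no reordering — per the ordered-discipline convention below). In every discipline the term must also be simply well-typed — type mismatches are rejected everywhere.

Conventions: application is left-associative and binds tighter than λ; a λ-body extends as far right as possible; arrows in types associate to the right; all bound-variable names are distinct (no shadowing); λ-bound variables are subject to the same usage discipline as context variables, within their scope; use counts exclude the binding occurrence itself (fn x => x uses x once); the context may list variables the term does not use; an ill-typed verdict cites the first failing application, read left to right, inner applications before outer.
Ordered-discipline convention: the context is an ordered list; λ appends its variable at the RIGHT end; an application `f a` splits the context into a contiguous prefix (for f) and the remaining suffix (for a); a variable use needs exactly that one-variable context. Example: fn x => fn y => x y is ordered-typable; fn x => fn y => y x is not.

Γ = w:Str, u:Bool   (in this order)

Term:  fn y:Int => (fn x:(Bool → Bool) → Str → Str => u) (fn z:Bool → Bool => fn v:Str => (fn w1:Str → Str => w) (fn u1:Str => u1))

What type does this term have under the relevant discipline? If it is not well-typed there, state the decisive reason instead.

not well-typed under relevant — needs weakening: y, x, z, v, w1 unused
counts: w=1; u=1; y (bound)=0; x (bound)=0; z (bound)=0; v (bound)=0; w1 (bound)=0; u1 (bound)=1
order of uses: u, w, u1
typing: well-typed at Int → Bool
across the five disciplines: ordered ✗ | linear ✗ | affine ✓ | relevant ✗ | unrestricted ✓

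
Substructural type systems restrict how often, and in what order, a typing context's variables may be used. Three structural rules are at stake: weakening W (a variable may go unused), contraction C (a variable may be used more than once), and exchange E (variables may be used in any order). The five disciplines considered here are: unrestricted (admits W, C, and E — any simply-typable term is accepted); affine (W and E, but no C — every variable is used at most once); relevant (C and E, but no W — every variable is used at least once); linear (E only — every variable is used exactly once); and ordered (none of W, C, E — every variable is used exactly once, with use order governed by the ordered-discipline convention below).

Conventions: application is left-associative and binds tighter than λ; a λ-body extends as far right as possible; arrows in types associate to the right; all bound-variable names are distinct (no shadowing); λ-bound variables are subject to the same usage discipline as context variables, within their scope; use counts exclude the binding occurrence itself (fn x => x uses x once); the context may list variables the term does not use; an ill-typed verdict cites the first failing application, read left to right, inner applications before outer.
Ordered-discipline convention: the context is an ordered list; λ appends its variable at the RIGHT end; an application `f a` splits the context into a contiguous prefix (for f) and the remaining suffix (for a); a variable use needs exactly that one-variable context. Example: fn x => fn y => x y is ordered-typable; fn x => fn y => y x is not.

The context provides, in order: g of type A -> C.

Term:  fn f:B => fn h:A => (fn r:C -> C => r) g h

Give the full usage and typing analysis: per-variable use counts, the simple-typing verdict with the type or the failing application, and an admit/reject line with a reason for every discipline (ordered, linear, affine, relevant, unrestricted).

variable uses: g: 1×; f [bound]: 0×; h [bound]: 1×; r [bound]: 1×
order of uses: r, g, h
typing: ill-typed: an application expects C -> C but receives A -> C
ordered: ✗, fails simple typing
linear: ✗, a type mismatch blocks all five
affine: ✗, the type mismatch rejects it
relevant: ✗, not simply typable
unrestricted: ✗, fails simple typing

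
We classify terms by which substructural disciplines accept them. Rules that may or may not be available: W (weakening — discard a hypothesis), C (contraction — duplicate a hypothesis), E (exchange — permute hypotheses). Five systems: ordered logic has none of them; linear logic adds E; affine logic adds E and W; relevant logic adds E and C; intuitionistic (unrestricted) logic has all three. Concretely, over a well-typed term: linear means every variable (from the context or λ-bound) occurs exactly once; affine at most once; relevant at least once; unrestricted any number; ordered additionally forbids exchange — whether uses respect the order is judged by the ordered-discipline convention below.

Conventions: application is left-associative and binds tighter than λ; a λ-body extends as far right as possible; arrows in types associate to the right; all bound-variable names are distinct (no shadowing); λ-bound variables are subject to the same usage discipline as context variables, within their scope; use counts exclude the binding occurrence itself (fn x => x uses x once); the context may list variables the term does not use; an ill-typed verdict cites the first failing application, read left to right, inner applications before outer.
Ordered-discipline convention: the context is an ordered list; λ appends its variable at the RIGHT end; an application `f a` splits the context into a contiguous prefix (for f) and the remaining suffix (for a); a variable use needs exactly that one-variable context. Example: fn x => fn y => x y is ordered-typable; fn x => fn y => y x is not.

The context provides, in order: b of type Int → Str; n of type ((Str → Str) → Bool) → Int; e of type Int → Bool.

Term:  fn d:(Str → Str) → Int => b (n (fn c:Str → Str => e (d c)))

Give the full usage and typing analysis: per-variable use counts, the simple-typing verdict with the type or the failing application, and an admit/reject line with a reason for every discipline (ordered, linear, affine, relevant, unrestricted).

variable uses: b: 1×, n: 1×, e: 1×, d [bound]: 1×, c [bound]: 1×
order of uses: b, n, e, d, c
typing: well-typed — term : ((Str → Str) → Int) → Str
ordered ✓ (one use each (b, n, e, d, c); ordered split holds)
linear ✓ (single use per variable (b, n, e, d, c))
affine ✓ (no duplicate uses among b, n, e, d, c)
relevant ✓ (every one of b, n, e, d, c appears)
unrestricted ✓ (simply typable at ((Str → Str) → Int) → Str; W, C, E all held)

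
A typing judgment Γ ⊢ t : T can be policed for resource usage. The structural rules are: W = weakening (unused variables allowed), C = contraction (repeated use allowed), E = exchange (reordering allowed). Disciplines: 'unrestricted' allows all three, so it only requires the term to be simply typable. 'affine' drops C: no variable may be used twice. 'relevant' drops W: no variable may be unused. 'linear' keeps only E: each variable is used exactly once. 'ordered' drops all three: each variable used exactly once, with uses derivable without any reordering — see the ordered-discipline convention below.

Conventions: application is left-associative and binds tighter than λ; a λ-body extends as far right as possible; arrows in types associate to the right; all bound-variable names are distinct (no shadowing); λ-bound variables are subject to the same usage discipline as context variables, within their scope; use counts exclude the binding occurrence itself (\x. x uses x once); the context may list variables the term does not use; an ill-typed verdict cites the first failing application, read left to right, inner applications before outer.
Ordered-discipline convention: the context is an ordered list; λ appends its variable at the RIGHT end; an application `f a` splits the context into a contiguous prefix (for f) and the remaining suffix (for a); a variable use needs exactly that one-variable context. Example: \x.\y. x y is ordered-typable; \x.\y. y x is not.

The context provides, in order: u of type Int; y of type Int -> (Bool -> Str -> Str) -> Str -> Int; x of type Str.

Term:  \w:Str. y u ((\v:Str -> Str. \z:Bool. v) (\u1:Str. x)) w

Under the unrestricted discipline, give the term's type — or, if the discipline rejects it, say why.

term : Str -> Int
use counts: u ×1, y ×1, x ×1, w (bound) ×1, v (bound) ×1, z (bound) ×0, u1 (bound) ×0
left-to-right use order: y, u, v, x, w
typing: ✓ — Str -> Int
per-discipline verdicts: ordered ✗, linear ✗, affine ✓, relevant ✗, unrestricted ✓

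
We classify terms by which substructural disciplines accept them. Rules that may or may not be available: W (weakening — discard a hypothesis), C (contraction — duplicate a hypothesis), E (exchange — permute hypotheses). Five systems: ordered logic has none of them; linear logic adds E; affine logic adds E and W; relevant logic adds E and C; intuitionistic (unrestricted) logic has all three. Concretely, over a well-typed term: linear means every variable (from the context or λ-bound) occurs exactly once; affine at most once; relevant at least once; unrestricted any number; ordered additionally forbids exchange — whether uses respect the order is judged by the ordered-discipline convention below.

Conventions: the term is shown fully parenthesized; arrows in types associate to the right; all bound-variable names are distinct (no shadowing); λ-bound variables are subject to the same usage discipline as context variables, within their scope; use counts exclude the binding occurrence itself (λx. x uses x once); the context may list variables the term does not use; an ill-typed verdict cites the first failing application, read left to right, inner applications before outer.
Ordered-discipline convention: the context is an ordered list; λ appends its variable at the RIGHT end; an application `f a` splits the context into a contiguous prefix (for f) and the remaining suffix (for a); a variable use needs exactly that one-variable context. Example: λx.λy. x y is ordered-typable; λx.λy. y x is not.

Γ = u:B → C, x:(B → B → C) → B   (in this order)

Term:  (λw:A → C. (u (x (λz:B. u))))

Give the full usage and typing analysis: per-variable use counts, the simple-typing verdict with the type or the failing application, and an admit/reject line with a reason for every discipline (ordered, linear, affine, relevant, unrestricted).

usage: u: 2×; x: 1×; w (λ-bound): 0×; z (λ-bound): 0×
use order (left to right): u, x, u
typing: well-typed at (A → C) → C
ordered ✗ (u ×2 used more than once (contraction); unused: w, z — weakening required)
linear ✗ (u ×2 used more than once (contraction); unused: w, z — weakening required)
affine ✗ (u ×2 used more than once (contraction))
relevant ✗ (unused: w, z — weakening required)
unrestricted ✓ (well-typed at (A → C) → C; no restrictions here)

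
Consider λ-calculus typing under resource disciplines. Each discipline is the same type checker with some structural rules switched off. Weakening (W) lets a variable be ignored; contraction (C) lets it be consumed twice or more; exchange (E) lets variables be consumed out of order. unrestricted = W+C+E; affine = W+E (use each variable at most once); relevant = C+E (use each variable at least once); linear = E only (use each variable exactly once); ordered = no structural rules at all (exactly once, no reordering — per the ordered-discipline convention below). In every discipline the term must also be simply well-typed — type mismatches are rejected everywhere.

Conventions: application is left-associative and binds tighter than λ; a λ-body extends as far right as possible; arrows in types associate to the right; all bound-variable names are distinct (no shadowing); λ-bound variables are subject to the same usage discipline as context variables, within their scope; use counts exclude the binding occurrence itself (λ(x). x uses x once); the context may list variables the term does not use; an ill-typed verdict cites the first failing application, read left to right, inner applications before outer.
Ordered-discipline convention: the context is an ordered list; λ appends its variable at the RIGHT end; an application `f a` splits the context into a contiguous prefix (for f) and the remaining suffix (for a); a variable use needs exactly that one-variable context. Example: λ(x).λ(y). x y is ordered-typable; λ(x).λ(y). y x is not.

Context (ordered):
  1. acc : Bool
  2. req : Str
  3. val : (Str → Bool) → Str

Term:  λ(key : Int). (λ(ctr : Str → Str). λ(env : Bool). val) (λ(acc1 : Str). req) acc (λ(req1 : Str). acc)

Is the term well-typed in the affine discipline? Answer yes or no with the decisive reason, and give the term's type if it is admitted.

no — acc ×2 used more than once (contraction)
variable uses: acc ×2, req ×1, val ×1, key (bound) ×0, ctr (bound) ×0, env (bound) ×0, acc1 (bound) ×0, req1 (bound) ×0
left-to-right use order: val, req, acc, acc
typing: the term checks, with type Int → Str
summary: ordered ✗; linear ✗; affine ✗; relevant ✗; unrestricted ✓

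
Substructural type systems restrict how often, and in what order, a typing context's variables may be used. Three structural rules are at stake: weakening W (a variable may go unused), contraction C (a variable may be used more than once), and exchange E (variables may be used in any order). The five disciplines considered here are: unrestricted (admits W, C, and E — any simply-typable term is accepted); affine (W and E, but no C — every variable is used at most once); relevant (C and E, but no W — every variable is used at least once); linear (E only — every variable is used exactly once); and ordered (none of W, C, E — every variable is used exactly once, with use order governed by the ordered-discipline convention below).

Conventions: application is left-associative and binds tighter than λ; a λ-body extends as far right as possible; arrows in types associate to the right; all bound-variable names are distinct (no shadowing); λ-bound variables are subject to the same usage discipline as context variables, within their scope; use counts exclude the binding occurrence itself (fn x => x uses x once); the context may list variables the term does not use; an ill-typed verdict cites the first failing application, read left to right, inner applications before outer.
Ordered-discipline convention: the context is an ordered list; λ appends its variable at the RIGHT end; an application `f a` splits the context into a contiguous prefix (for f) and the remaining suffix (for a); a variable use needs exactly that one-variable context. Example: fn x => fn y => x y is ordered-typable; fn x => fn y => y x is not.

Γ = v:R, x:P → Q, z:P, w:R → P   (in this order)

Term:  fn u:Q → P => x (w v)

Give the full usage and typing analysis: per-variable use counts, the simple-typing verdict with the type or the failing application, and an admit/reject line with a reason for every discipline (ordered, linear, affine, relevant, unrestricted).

usage: v: 1, x: 1, z: 0, w: 1, u (bound): 0
use order (left to right): x, w, v
typing: well-typed — term : (Q → P) → Q
ordered: ✗, needs weakening: z, u unused
linear: ✗, needs weakening: z, u unused
affine: ✓, v, x, z, w, u: no repeats, contraction unneeded
relevant: ✗, needs weakening: z, u unused
unrestricted: ✓, typability at (Q → P) → Q is all that's needed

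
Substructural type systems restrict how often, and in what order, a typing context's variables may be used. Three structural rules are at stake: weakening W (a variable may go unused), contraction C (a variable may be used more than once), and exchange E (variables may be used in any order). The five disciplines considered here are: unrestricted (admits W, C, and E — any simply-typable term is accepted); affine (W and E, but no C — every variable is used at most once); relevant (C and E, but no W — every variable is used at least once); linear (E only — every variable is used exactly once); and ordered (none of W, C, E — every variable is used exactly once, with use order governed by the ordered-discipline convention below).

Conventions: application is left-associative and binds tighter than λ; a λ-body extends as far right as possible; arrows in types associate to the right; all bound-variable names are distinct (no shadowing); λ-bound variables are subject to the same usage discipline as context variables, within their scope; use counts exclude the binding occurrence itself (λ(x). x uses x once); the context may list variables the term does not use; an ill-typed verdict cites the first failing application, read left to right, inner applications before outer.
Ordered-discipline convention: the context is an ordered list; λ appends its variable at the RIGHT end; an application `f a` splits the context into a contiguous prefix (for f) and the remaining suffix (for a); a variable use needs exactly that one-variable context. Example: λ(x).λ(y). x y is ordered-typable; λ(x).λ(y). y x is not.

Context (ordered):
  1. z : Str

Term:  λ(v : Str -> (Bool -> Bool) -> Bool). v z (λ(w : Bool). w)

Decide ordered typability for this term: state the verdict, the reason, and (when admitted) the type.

no — use order v, z, w needs exchange
counts: z ×1, v (bound) ×1, w (bound) ×1
use order (left to right): v, z, w
typing: well-typed at (Str -> (Bool -> Bool) -> Bool) -> Bool
summary: ordered ✗ · linear ✓ · affine ✓ · relevant ✓ · unrestricted ✓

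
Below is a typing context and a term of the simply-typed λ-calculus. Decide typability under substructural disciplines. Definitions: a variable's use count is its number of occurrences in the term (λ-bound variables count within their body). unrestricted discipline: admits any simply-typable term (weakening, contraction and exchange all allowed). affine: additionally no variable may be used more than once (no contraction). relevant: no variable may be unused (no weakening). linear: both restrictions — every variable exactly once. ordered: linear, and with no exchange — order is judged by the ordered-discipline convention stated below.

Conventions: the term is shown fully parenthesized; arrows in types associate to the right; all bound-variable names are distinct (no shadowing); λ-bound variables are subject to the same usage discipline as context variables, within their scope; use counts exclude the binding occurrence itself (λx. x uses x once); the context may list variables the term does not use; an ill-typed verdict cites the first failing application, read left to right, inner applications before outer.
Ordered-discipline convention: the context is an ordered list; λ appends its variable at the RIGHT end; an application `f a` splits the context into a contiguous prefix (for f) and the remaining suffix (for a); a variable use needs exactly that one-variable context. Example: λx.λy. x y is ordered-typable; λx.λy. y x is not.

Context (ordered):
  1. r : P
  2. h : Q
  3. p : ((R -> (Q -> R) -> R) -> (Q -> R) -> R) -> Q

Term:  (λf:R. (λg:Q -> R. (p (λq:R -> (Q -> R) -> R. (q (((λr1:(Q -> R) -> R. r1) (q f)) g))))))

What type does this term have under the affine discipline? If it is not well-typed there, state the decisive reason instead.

not well-typed under affine — repeated use of q ×2
variable uses: r: 0; h: 0; p: 1; f (bound): 1; g (bound): 1; q (bound): 2; r1 (bound): 1
uses in reading order: p, q, r1, q, f, g
typing: ✓ — R -> (Q -> R) -> Q
across the five disciplines: ordered ✗; linear ✗; affine ✗; relevant ✗; unrestricted ✓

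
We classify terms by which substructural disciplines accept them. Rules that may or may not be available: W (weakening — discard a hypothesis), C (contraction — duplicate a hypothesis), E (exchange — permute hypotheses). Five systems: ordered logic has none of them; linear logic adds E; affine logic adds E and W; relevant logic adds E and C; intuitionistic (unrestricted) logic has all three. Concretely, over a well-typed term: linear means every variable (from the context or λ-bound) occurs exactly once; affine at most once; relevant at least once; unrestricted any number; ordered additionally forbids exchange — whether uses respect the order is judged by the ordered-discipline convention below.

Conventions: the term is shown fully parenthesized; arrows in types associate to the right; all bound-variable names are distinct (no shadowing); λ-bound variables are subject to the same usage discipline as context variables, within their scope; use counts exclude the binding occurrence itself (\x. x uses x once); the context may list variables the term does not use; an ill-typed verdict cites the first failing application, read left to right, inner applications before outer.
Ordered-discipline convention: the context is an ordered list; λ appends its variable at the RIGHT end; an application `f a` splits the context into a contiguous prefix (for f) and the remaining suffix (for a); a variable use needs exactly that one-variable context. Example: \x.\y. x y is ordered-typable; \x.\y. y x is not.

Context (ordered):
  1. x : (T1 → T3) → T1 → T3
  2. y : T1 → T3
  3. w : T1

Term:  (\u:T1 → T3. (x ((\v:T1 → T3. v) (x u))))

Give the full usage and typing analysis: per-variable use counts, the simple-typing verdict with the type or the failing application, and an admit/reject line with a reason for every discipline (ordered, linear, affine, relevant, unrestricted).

counts: x ×2; y ×0; w ×0; u (λ-bound) ×1; v (λ-bound) ×1
use order (left to right): x, v, x, u
typing: the term checks, with type (T1 → T3) → T1 → T3
ordered: ✗ — x ×2 used more than once (contraction); y, w never used (weakening)
linear: ✗ — x ×2 used more than once (contraction); y, w never used (weakening)
affine: ✗ — x ×2 used more than once (contraction)
relevant: ✗ — y, w never used (weakening)
unrestricted: ✓ — simply typable at (T1 → T3) → T1 → T3; W, C, E all held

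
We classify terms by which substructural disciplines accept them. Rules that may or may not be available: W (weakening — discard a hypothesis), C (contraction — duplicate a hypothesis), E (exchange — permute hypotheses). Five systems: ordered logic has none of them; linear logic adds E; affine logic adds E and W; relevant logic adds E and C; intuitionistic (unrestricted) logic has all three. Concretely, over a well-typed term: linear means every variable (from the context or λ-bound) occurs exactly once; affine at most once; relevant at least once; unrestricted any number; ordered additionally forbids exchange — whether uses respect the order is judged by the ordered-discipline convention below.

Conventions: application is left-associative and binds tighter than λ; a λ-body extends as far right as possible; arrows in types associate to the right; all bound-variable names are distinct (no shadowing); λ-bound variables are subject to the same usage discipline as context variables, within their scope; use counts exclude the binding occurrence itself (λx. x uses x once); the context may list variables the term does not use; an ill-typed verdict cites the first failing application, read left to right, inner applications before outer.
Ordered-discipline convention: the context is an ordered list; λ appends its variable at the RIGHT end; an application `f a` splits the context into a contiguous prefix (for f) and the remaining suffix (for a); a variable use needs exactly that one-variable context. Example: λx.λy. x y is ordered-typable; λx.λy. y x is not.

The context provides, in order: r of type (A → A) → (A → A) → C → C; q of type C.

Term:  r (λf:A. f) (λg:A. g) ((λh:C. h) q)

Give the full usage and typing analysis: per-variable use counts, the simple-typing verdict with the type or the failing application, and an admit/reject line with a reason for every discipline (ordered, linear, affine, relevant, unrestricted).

variable uses: r: 1; q: 1; f [bound]: 1; g [bound]: 1; h [bound]: 1
order of uses: r, f, g, h, q
typing: ✓ — C
ordered: ✓, r, q, f, g, h: once each, no exchange needed
linear: ✓, single use per variable (r, q, f, g, h)
affine: ✓, at most one use each (r, q, f, g, h)
relevant: ✓, none of r, q, f, g, h goes unused
unrestricted: ✓, type-checks (C) and nothing is barred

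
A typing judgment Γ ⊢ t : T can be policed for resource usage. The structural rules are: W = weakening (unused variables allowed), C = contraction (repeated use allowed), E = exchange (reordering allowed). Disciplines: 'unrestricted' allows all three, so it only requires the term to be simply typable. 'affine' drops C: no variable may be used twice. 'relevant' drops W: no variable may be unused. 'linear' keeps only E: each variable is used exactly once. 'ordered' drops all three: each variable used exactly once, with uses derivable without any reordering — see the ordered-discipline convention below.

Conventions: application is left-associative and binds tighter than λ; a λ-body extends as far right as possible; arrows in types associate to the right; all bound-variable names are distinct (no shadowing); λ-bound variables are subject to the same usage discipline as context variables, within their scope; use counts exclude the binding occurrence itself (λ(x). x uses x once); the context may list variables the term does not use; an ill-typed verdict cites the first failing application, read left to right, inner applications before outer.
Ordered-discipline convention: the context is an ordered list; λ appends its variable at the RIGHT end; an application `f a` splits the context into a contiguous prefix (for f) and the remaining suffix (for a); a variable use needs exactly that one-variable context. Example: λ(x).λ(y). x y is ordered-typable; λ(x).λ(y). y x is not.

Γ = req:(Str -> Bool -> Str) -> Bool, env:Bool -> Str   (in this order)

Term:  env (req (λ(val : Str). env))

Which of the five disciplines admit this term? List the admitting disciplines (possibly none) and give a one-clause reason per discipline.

admitted by: unrestricted
counts: req: 1×; env: 2×; val (λ-bound): 0×
left-to-right use order: env, req, env
typing: the term checks, with type Str
ordered: ✗ — uses contraction: env ×2; val left unused
linear: ✗ — uses contraction: env ×2; val left unused
affine: ✗ — uses contraction: env ×2
relevant: ✗ — val left unused
unrestricted: ✓ — well-typed at Str; no restrictions here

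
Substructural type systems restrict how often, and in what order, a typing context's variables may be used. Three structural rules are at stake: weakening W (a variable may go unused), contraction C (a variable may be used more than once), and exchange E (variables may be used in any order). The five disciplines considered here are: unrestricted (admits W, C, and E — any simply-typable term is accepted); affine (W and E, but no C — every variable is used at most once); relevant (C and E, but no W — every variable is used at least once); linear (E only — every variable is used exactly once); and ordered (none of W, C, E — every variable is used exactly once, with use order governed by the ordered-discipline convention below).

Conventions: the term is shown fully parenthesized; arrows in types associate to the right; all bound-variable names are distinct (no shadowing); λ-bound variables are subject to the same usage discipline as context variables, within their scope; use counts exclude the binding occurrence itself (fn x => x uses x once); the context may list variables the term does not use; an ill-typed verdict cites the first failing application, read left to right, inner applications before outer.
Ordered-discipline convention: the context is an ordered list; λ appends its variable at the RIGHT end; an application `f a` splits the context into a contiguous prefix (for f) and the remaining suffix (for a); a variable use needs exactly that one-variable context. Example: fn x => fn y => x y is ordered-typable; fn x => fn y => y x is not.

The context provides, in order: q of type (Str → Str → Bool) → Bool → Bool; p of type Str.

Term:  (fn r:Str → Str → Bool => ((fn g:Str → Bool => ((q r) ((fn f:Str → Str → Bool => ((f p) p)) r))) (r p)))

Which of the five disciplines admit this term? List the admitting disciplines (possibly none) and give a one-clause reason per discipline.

admitted by: unrestricted
counts: q: 1×; p: 3×; r [bound]: 3×; g [bound]: 0×; f [bound]: 1×
order of uses: q, r, f, p, p, r, r, p
typing: well-typed at (Str → Str → Bool) → Bool
ordered: ✗, p ×3, r ×3 used more than once (contraction); unused: g — weakening required
linear: ✗, p ×3, r ×3 used more than once (contraction); unused: g — weakening required
affine: ✗, p ×3, r ×3 used more than once (contraction)
relevant: ✗, unused: g — weakening required
unrestricted: ✓, well-typed at (Str → Str → Bool) → Bool; no restrictions here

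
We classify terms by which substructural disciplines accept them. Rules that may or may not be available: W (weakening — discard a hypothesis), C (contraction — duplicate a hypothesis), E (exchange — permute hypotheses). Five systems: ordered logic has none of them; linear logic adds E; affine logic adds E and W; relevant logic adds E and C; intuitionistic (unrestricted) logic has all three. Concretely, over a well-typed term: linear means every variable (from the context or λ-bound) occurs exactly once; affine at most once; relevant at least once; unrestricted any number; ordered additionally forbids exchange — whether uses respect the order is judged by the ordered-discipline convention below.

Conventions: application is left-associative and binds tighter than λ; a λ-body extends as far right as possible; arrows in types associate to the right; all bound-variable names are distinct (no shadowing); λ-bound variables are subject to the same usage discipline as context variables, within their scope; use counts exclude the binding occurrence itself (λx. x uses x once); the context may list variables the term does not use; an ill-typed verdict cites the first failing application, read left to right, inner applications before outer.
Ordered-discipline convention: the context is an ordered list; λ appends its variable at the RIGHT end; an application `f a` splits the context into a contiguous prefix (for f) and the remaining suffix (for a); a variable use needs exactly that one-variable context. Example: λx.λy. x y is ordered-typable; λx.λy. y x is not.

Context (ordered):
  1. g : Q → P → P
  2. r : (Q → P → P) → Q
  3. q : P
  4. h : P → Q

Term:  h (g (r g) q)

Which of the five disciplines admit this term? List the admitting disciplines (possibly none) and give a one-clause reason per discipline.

accepted by: relevant, unrestricted
use counts: g: 2, r: 1, q: 1, h: 1
order of uses: h, g, r, g, q
typing: well-typed at Q
ordered: ✗, repeated use of g ×2
linear: ✗, repeated use of g ×2
affine: ✗, repeated use of g ×2
relevant: ✓, g, r, q, h: all used, weakening unneeded
unrestricted: ✓, simply typable at Q; W, C, E all held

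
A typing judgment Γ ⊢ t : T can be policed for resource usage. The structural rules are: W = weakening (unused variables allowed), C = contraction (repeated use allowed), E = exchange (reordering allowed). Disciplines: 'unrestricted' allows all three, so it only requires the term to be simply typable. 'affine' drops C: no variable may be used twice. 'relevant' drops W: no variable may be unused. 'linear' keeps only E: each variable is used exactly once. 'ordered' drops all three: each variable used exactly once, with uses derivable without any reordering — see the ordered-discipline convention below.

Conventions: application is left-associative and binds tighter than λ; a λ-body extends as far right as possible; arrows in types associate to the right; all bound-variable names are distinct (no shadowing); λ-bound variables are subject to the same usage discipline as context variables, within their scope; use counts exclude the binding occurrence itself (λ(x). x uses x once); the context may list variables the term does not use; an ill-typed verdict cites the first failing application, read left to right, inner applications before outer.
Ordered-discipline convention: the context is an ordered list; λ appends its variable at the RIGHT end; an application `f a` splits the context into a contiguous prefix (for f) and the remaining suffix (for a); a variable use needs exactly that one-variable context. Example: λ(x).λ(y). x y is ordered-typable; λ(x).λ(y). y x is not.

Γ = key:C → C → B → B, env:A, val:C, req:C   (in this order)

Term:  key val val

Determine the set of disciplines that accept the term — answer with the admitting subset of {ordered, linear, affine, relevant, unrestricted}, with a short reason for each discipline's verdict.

admitted by: unrestricted
counts: key=1; env=0; val=2; req=0
use order (left to right): key, val, val
typing: ✓ — B → B
ordered ✗ (needs contraction — val ×2; needs weakening: env, req unused)
linear ✗ (needs contraction — val ×2; needs weakening: env, req unused)
affine ✗ (needs contraction — val ×2)
relevant ✗ (needs weakening: env, req unused)
unrestricted ✓ (typability at B → B is all that's needed)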